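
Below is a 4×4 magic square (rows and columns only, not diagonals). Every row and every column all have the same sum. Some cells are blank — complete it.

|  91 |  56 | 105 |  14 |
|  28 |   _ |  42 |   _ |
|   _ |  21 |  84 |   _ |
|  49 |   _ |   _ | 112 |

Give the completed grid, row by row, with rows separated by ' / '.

Row 1 is already complete: 91 + 56 + 105 + 14 = 266, so that is the magic constant.
From column 1, 266 − (91 + 28 + 49) gives (3,1) = 98.
Column 3: 105 + 42 + 84 + ? = 266, so (4,3) = 35.
From row 3, 266 − (98 + 21 + 84) gives (3,4) = 63.
Row 4 needs 266; the known cells sum to 196, so (4,2) = 70.
Column 2 must total 266; the given cells sum to 147, so (2,2) = 119.
From column 4, 266 − (14 + 63 + 112) gives (2,4) = 77.

91 56 105 14 / 28 119 42 77 / 98 21 84 63 / 49 70 35 112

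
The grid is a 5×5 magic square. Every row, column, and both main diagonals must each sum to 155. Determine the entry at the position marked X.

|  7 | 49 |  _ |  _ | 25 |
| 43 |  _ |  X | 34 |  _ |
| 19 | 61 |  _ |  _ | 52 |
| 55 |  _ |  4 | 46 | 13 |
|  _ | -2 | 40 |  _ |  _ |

Row 4 needs 155; the known cells sum to 118, so (4,2) = 37.
The remaining cell in column 1 is (5,1) = 155 − 124 = 31.
Column 2 needs 155; the known cells sum to 145, so (2,2) = 10.
Anti-diagonal needs 155; the known cells sum to 127, so (3,3) = 28.
From row 3, 155 − (19 + 61 + 28 + 52) gives (3,4) = -5.
From main diagonal, 155 − (7 + 10 + 28 + 46) gives (5,5) = 64.
Using row 5: 31 + (-2) + 40 + 64 + ? → (5,4) = 155 − 133 = 22.
Column 4 needs 155; the known cells sum to 97, so (1,4) = 58.
Using column 5: 25 + 52 + 13 + 64 + ? → (2,5) = 155 − 154 = 1.
Row 1: 7 + 49 + 58 + 25 + ? = 155, so (1,3) = 16.
Row 2: 43 + 10 + 34 + 1 + ? = 155, so (2,3) = 67.

67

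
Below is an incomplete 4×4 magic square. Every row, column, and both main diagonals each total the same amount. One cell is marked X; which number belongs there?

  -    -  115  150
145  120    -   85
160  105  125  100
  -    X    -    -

130

Row 3 is complete and sums to 490; that is the magic constant.
Row 2 must total 490; the given cells sum to 350, so (2,3) = 140.
The remaining cell in column 3 is (4,3) = 490 − 380 = 110.
Using column 4: 150 + 85 + 100 + ? → (4,4) = 490 − 335 = 155.
The remaining cell in main diagonal is (1,1) = 490 − 400 = 90.
The remaining cell in anti-diagonal is (4,1) = 490 − 395 = 95.
Using row 1: 90 + 115 + 150 + ? → (1,2) = 490 − 355 = 135.
The remaining cell in row 4 is (4,2) = 490 − 360 = 130.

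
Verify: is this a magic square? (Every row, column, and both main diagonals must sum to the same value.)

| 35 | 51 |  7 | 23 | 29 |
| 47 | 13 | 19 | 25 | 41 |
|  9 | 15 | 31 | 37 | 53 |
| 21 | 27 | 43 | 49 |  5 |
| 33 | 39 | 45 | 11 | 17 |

Row 1: 35 + 51 + 7 + 23 + 29 = 145.
Row 2: 47 + 13 + 19 + 25 + 41 = 145.
Row 3: 9 + 15 + 31 + 37 + 53 = 145.
Row 4: 21 + 27 + 43 + 49 + 5 = 145.
Row 5: 33 + 39 + 45 + 11 + 17 = 145.
Column 1: 35 + 47 + 9 + 21 + 33 = 145.
Column 2: 51 + 13 + 15 + 27 + 39 = 145.
Column 3: 7 + 19 + 31 + 43 + 45 = 145.
Column 4: 23 + 25 + 37 + 49 + 11 = 145.
Column 5: 29 + 41 + 53 + 5 + 17 = 145.
Main diagonal: 35 + 13 + 31 + 49 + 17 = 145.
Anti-diagonal: 29 + 25 + 31 + 27 + 33 = 145.
All lines sum to 145.

Yes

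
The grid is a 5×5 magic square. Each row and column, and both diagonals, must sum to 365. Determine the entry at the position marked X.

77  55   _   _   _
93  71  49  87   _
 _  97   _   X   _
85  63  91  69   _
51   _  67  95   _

53

From row 2, 365 − (93 + 71 + 49 + 87) gives (2,5) = 65.
The remaining cell in row 4 is (4,5) = 365 − 308 = 57.
The remaining cell in column 1 is (3,1) = 365 − 306 = 59.
Column 2 needs 365; the known cells sum to 286, so (5,2) = 79.
Using row 5: 51 + 79 + 67 + 95 + ? → (5,5) = 365 − 292 = 73.
Using main diagonal: 77 + 71 + 69 + 73 + ? → (3,3) = 365 − 290 = 75.
The remaining cell in anti-diagonal is (1,5) = 365 − 276 = 89.
From column 3, 365 − (49 + 75 + 91 + 67) gives (1,3) = 83.
Column 5: 89 + 65 + 57 + 73 + ? = 365, so (3,5) = 81.
Row 1 needs 365; the known cells sum to 304, so (1,4) = 61.
Row 3 needs 365; the known cells sum to 312, so (3,4) = 53.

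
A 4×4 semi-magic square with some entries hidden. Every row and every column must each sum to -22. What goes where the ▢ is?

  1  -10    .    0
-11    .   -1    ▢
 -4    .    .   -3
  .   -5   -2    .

-12

Row 1: 1 + (-10) + 0 + ? = -22, so (1,3) = -13.
Column 1 must total -22; the given cells sum to -14, so (4,1) = -8.
From column 3, -22 − (-13 + (-1) + (-2)) gives (3,3) = -6.
Row 3: -4 + (-6) + (-3) + ? = -22, so (3,2) = -9.
Row 4 needs -22; the known cells sum to -15, so (4,4) = -7.
Column 2: -10 + (-9) + (-5) + ? = -22, so (2,2) = 2.
Column 4 needs -22; the known cells sum to -10, so (2,4) = -12.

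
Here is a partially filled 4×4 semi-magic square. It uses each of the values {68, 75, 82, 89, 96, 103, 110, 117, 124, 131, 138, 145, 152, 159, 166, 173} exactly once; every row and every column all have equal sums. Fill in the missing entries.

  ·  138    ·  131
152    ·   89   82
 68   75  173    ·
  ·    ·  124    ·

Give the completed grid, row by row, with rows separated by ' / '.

117 138 96 131 / 152 159 89 82 / 68 75 173 166 / 145 110 124 103

The 16 entries sum to 1928, so each line sums to 1928/4 = 482.
Row 2 needs 482; the known cells sum to 323, so (2,2) = 159.
Row 3: 68 + 75 + 173 + ? = 482, so (3,4) = 166.
Column 2 must total 482; the given cells sum to 372, so (4,2) = 110.
Column 3 needs 482; the known cells sum to 386, so (1,3) = 96.
Column 4 needs 482; the known cells sum to 379, so (4,4) = 103.
The remaining cell in row 1 is (1,1) = 482 − 365 = 117.
Row 4 must total 482; the given cells sum to 337, so (4,1) = 145.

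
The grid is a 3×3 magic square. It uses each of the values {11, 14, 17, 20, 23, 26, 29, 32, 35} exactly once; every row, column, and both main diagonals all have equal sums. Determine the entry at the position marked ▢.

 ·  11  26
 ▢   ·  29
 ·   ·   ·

The 9 entries sum to 207, so each line sums to 207/3 = 69.
Row 1 must total 69; the given cells sum to 37, so (1,1) = 32.
Column 3: 26 + 29 + ? = 69, so (3,3) = 14.
Main diagonal: 32 + 14 + ? = 69, so (2,2) = 23.
Anti-diagonal: 26 + 23 + ? = 69, so (3,1) = 20.
Using row 2: 23 + 29 + ? → (2,1) = 69 − 52 = 17.

17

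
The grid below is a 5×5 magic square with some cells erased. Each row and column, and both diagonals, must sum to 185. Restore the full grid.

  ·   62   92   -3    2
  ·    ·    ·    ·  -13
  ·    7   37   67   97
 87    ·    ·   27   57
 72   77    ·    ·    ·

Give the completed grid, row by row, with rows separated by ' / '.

From row 1, 185 − (62 + 92 + (-3) + 2) gives (1,1) = 32.
Using row 3: 7 + 37 + 67 + 97 + ? → (3,1) = 185 − 208 = -23.
Using column 1: 32 + (-23) + 87 + 72 + ? → (2,1) = 185 − 168 = 17.
Column 5 must total 185; the given cells sum to 143, so (5,5) = 42.
Main diagonal: 32 + 37 + 27 + 42 + ? = 185, so (2,2) = 47.
From column 2, 185 − (62 + 47 + 7 + 77) gives (4,2) = -8.
Anti-diagonal: 2 + 37 + (-8) + 72 + ? = 185, so (2,4) = 82.
From row 2, 185 − (17 + 47 + 82 + (-13)) gives (2,3) = 52.
The remaining cell in row 4 is (4,3) = 185 − 163 = 22.
Column 3: 92 + 52 + 37 + 22 + ? = 185, so (5,3) = -18.
Column 4 needs 185; the known cells sum to 173, so (5,4) = 12.

32 62 92 -3 2 / 17 47 52 82 -13 / -23 7 37 67 97 / 87 -8 22 27 57 / 72 77 -18 12 42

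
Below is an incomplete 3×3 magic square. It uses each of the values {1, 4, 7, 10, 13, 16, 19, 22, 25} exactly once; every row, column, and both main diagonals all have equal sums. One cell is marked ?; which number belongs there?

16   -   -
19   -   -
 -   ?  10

25

The 9 entries sum to 117, so each line sums to 117/3 = 39.
Using column 1: 16 + 19 + ? → (3,1) = 39 − 35 = 4.
Main diagonal needs 39; the known cells sum to 26, so (2,2) = 13.
Using anti-diagonal: 13 + 4 + ? → (1,3) = 39 − 17 = 22.
The remaining cell in row 1 is (1,2) = 39 − 38 = 1.
Row 2: 19 + 13 + ? = 39, so (2,3) = 7.
The remaining cell in row 3 is (3,2) = 39 − 14 = 25.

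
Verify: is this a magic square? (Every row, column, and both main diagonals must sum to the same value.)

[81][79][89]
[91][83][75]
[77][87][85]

Yes

Row 1: 81 + 79 + 89 = 249.
Row 2: 91 + 83 + 75 = 249.
Row 3: 77 + 87 + 85 = 249.
Column 1: 81 + 91 + 77 = 249.
Column 2: 79 + 83 + 87 = 249.
Column 3: 89 + 75 + 85 = 249.
Main diagonal: 81 + 83 + 85 = 249.
Anti-diagonal: 89 + 83 + 77 = 249.
All lines sum to 249.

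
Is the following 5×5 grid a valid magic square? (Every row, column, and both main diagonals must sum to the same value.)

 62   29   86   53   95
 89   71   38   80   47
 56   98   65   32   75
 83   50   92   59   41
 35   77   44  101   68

Row 1: 62 + 29 + 86 + 53 + 95 = 325.
Row 2: 89 + 71 + 38 + 80 + 47 = 325.
Row 3: 56 + 98 + 65 + 32 + 75 = 326.
Row 4: 83 + 50 + 92 + 59 + 41 = 325.
Row 5: 35 + 77 + 44 + 101 + 68 = 325.
Column 1: 62 + 89 + 56 + 83 + 35 = 325.
Column 2: 29 + 71 + 98 + 50 + 77 = 325.
Column 3: 86 + 38 + 65 + 92 + 44 = 325.
Column 4: 53 + 80 + 32 + 59 + 101 = 325.
Column 5: 95 + 47 + 75 + 41 + 68 = 326.
Main diagonal: 62 + 71 + 65 + 59 + 68 = 325.
Anti-diagonal: 95 + 80 + 65 + 50 + 35 = 325.

No — row 3 sums to 326 but column 2 sums to 325.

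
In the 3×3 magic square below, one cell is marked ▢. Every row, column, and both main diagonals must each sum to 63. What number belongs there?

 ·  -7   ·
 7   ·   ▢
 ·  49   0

35

Row 3 must total 63; the given cells sum to 49, so (3,1) = 14.
From column 1, 63 − (7 + 14) gives (1,1) = 42.
Using column 2: -7 + 49 + ? → (2,2) = 63 − 42 = 21.
Anti-diagonal must total 63; the given cells sum to 35, so (1,3) = 28.
Row 2: 7 + 21 + ? = 63, so (2,3) = 35.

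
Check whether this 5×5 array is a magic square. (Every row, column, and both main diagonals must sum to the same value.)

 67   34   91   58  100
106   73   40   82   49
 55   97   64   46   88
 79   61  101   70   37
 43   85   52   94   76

No — column 1 sums to 350 but column 3 sums to 348.

Row 1: 67 + 34 + 91 + 58 + 100 = 350.
Row 2: 106 + 73 + 40 + 82 + 49 = 350.
Row 3: 55 + 97 + 64 + 46 + 88 = 350.
Row 4: 79 + 61 + 101 + 70 + 37 = 348.
Row 5: 43 + 85 + 52 + 94 + 76 = 350.
Column 1: 67 + 106 + 55 + 79 + 43 = 350.
Column 2: 34 + 73 + 97 + 61 + 85 = 350.
Column 3: 91 + 40 + 64 + 101 + 52 = 348.
Column 4: 58 + 82 + 46 + 70 + 94 = 350.
Column 5: 100 + 49 + 88 + 37 + 76 = 350.
Main diagonal: 67 + 73 + 64 + 70 + 76 = 350.
Anti-diagonal: 100 + 82 + 64 + 61 + 43 = 350.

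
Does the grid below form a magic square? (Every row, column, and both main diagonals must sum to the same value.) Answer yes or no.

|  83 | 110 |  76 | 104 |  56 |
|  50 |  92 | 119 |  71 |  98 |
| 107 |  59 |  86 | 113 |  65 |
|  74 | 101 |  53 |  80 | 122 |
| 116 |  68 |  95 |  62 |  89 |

Row 1: 83 + 110 + 76 + 104 + 56 = 429.
Row 2: 50 + 92 + 119 + 71 + 98 = 430.
Row 3: 107 + 59 + 86 + 113 + 65 = 430.
Row 4: 74 + 101 + 53 + 80 + 122 = 430.
Row 5: 116 + 68 + 95 + 62 + 89 = 430.
Column 1: 83 + 50 + 107 + 74 + 116 = 430.
Column 2: 110 + 92 + 59 + 101 + 68 = 430.
Column 3: 76 + 119 + 86 + 53 + 95 = 429.
Column 4: 104 + 71 + 113 + 80 + 62 = 430.
Column 5: 56 + 98 + 65 + 122 + 89 = 430.
Main diagonal: 83 + 92 + 86 + 80 + 89 = 430.
Anti-diagonal: 56 + 71 + 86 + 101 + 116 = 430.

No — row 3 sums to 430 but row 1 sums to 429.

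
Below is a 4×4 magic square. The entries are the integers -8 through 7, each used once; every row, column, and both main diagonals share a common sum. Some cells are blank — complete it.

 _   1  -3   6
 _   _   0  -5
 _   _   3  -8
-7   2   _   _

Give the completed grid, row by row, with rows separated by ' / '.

-6 1 -3 6 / 7 -4 0 -5 / 4 -1 3 -8 / -7 2 -2 5

The entries are -8 through 7, which sum to -8, so each line sums to -8/4 = -2.
The remaining cell in row 1 is (1,1) = -2 − 4 = -6.
Column 3 needs -2; the known cells sum to 0, so (4,3) = -2.
The remaining cell in column 4 is (4,4) = -2 − (-7) = 5.
Main diagonal needs -2; the known cells sum to 2, so (2,2) = -4.
From anti-diagonal, -2 − (6 + 0 + (-7)) gives (3,2) = -1.
Using row 2: -4 + 0 + (-5) + ? → (2,1) = -2 − (-9) = 7.
The remaining cell in row 3 is (3,1) = -2 − (-6) = 4.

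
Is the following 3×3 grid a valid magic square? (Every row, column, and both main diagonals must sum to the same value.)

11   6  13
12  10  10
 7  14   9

Row 1: 11 + 6 + 13 = 30.
Row 2: 12 + 10 + 10 = 32.
Row 3: 7 + 14 + 9 = 30.
Column 1: 11 + 12 + 7 = 30.
Column 2: 6 + 10 + 14 = 30.
Column 3: 13 + 10 + 9 = 32.
Main diagonal: 11 + 10 + 9 = 30.
Anti-diagonal: 13 + 10 + 7 = 30.

No — column 3 sums to 32 but column 1 sums to 30.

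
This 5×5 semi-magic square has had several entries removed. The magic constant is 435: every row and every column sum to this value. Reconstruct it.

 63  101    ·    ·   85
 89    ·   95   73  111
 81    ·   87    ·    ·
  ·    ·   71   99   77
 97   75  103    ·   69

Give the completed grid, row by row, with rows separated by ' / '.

Row 2 must total 435; the given cells sum to 368, so (2,2) = 67.
From row 5, 435 − (97 + 75 + 103 + 69) gives (5,4) = 91.
Column 1 needs 435; the known cells sum to 330, so (4,1) = 105.
The remaining cell in column 3 is (1,3) = 435 − 356 = 79.
From column 5, 435 − (85 + 111 + 77 + 69) gives (3,5) = 93.
Using row 1: 63 + 101 + 79 + 85 + ? → (1,4) = 435 − 328 = 107.
Row 4 must total 435; the given cells sum to 352, so (4,2) = 83.
Using column 2: 101 + 67 + 83 + 75 + ? → (3,2) = 435 − 326 = 109.
Column 4: 107 + 73 + 99 + 91 + ? = 435, so (3,4) = 65.

63 101 79 107 85 / 89 67 95 73 111 / 81 109 87 65 93 / 105 83 71 99 77 / 97 75 103 91 69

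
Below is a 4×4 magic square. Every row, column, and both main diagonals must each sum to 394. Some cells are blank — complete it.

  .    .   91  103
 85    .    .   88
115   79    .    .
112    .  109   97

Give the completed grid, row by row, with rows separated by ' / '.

From row 4, 394 − (112 + 109 + 97) gives (4,2) = 76.
Column 1 must total 394; the given cells sum to 312, so (1,1) = 82.
The remaining cell in column 4 is (3,4) = 394 − 288 = 106.
Anti-diagonal must total 394; the given cells sum to 294, so (2,3) = 100.
Row 1 must total 394; the given cells sum to 276, so (1,2) = 118.
Row 2 needs 394; the known cells sum to 273, so (2,2) = 121.
Row 3 must total 394; the given cells sum to 300, so (3,3) = 94.

82 118 91 103 / 85 121 100 88 / 115 79 94 106 / 112 76 109 97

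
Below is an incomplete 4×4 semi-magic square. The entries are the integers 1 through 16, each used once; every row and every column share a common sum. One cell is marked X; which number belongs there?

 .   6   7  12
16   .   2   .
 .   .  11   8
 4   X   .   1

15

The entries are 1 through 16, which sum to 136, so each line sums to 136/4 = 34.
The remaining cell in row 1 is (1,1) = 34 − 25 = 9.
Column 1 needs 34; the known cells sum to 29, so (3,1) = 5.
Column 3: 7 + 2 + 11 + ? = 34, so (4,3) = 14.
The remaining cell in column 4 is (2,4) = 34 − 21 = 13.
The remaining cell in row 2 is (2,2) = 34 − 31 = 3.
From row 3, 34 − (5 + 11 + 8) gives (3,2) = 10.
Row 4 must total 34; the given cells sum to 19, so (4,2) = 15.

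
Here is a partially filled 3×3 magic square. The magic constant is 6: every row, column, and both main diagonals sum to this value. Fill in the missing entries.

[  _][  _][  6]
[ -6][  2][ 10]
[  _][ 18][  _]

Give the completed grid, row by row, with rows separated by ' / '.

14 -14 6 / -6 2 10 / -2 18 -10

Using column 2: 2 + 18 + ? → (1,2) = 6 − 20 = -14.
Using column 3: 6 + 10 + ? → (3,3) = 6 − 16 = -10.
Main diagonal must total 6; the given cells sum to -8, so (1,1) = 14.
Anti-diagonal needs 6; the known cells sum to 8, so (3,1) = -2.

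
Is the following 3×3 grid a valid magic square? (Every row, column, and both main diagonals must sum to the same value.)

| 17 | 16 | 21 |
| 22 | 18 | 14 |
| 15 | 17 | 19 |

Row 1: 17 + 16 + 21 = 54.
Row 2: 22 + 18 + 14 = 54.
Row 3: 15 + 17 + 19 = 51.
Column 1: 17 + 22 + 15 = 54.
Column 2: 16 + 18 + 17 = 51.
Column 3: 21 + 14 + 19 = 54.
Main diagonal: 17 + 18 + 19 = 54.
Anti-diagonal: 21 + 18 + 15 = 54.

No — row 3 sums to 51 but anti-diagonal sums to 54.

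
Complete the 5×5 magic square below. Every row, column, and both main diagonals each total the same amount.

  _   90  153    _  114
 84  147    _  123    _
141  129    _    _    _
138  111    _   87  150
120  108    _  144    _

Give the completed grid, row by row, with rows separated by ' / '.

102 90 153 126 114 / 84 147 135 123 96 / 141 129 117 105 93 / 138 111 99 87 150 / 120 108 81 144 132

Column 2 is already complete: 90 + 147 + 129 + 111 + 108 = 585, so that is the magic constant.
Using row 4: 138 + 111 + 87 + 150 + ? → (4,3) = 585 − 486 = 99.
The remaining cell in column 1 is (1,1) = 585 − 483 = 102.
From anti-diagonal, 585 − (114 + 123 + 111 + 120) gives (3,3) = 117.
Row 1: 102 + 90 + 153 + 114 + ? = 585, so (1,4) = 126.
Column 4 needs 585; the known cells sum to 480, so (3,4) = 105.
Main diagonal must total 585; the given cells sum to 453, so (5,5) = 132.
Row 3 needs 585; the known cells sum to 492, so (3,5) = 93.
Row 5 must total 585; the given cells sum to 504, so (5,3) = 81.
Column 3 must total 585; the given cells sum to 450, so (2,3) = 135.
From column 5, 585 − (114 + 93 + 150 + 132) gives (2,5) = 96.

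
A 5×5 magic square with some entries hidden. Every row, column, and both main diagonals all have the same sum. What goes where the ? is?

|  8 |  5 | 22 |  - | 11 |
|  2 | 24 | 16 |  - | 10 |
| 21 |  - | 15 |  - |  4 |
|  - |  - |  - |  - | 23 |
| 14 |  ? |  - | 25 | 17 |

Column 5 is complete and sums to 65; that is the magic constant.
Row 1: 8 + 5 + 22 + 11 + ? = 65, so (1,4) = 19.
Row 2 must total 65; the given cells sum to 52, so (2,4) = 13.
The remaining cell in column 1 is (4,1) = 65 − 45 = 20.
Using main diagonal: 8 + 24 + 15 + 17 + ? → (4,4) = 65 − 64 = 1.
Anti-diagonal needs 65; the known cells sum to 53, so (4,2) = 12.
The remaining cell in row 4 is (4,3) = 65 − 56 = 9.
From column 3, 65 − (22 + 16 + 15 + 9) gives (5,3) = 3.
Column 4: 19 + 13 + 1 + 25 + ? = 65, so (3,4) = 7.
Row 3 must total 65; the given cells sum to 47, so (3,2) = 18.
The remaining cell in row 5 is (5,2) = 65 − 59 = 6.

6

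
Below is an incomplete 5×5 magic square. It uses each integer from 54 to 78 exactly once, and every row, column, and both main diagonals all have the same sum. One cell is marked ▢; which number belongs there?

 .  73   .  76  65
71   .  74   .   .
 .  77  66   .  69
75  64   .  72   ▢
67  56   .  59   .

The entries are 54 through 78, which sum to 1650, so each line sums to 1650/5 = 330.
Using column 2: 73 + 77 + 64 + 56 + ? → (2,2) = 330 − 270 = 60.
From anti-diagonal, 330 − (65 + 66 + 64 + 67) gives (2,4) = 68.
From row 2, 330 − (71 + 60 + 74 + 68) gives (2,5) = 57.
The remaining cell in column 4 is (3,4) = 330 − 275 = 55.
From row 3, 330 − (77 + 66 + 55 + 69) gives (3,1) = 63.
From column 1, 330 − (71 + 63 + 75 + 67) gives (1,1) = 54.
Using main diagonal: 54 + 60 + 66 + 72 + ? → (5,5) = 330 − 252 = 78.
The remaining cell in row 1 is (1,3) = 330 − 268 = 62.
The remaining cell in row 5 is (5,3) = 330 − 260 = 70.
From column 3, 330 − (62 + 74 + 66 + 70) gives (4,3) = 58.
Column 5 must total 330; the given cells sum to 269, so (4,5) = 61.

61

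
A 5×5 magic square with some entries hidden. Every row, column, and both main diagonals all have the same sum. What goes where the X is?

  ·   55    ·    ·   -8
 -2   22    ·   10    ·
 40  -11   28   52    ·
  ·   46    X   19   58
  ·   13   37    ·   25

-5

Column 2 is complete and sums to 125; that is the magic constant.
Row 3 must total 125; the given cells sum to 109, so (3,5) = 16.
Column 5: -8 + 16 + 58 + 25 + ? = 125, so (2,5) = 34.
Using main diagonal: 22 + 28 + 19 + 25 + ? → (1,1) = 125 − 94 = 31.
Anti-diagonal: -8 + 10 + 28 + 46 + ? = 125, so (5,1) = 49.
Row 2 needs 125; the known cells sum to 64, so (2,3) = 61.
Row 5 must total 125; the given cells sum to 124, so (5,4) = 1.
Column 1 must total 125; the given cells sum to 118, so (4,1) = 7.
Column 4 must total 125; the given cells sum to 82, so (1,4) = 43.
Row 1: 31 + 55 + 43 + (-8) + ? = 125, so (1,3) = 4.
Row 4: 7 + 46 + 19 + 58 + ? = 125, so (4,3) = -5.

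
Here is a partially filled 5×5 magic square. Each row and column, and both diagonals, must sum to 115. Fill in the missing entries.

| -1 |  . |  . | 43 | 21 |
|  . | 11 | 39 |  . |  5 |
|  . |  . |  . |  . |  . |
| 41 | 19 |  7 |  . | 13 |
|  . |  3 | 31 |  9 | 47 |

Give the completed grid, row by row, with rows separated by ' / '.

Row 4 must total 115; the given cells sum to 80, so (4,4) = 35.
Using row 5: 3 + 31 + 9 + 47 + ? → (5,1) = 115 − 90 = 25.
The remaining cell in column 5 is (3,5) = 115 − 86 = 29.
Main diagonal must total 115; the given cells sum to 92, so (3,3) = 23.
Anti-diagonal must total 115; the given cells sum to 88, so (2,4) = 27.
Row 2 must total 115; the given cells sum to 82, so (2,1) = 33.
Column 1: -1 + 33 + 41 + 25 + ? = 115, so (3,1) = 17.
Column 3: 39 + 23 + 7 + 31 + ? = 115, so (1,3) = 15.
Column 4: 43 + 27 + 35 + 9 + ? = 115, so (3,4) = 1.
Row 1 must total 115; the given cells sum to 78, so (1,2) = 37.
Using row 3: 17 + 23 + 1 + 29 + ? → (3,2) = 115 − 70 = 45.

-1 37 15 43 21 / 33 11 39 27 5 / 17 45 23 1 29 / 41 19 7 35 13 / 25 3 31 9 47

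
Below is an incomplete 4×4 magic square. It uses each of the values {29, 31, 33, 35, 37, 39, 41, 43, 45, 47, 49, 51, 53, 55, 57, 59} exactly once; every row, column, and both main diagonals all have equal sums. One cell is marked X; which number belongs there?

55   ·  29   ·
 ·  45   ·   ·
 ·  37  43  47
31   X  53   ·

The 16 entries sum to 704, so each line sums to 704/4 = 176.
From row 3, 176 − (37 + 43 + 47) gives (3,1) = 49.
Column 1: 55 + 49 + 31 + ? = 176, so (2,1) = 41.
Column 3 must total 176; the given cells sum to 125, so (2,3) = 51.
Main diagonal needs 176; the known cells sum to 143, so (4,4) = 33.
From anti-diagonal, 176 − (51 + 37 + 31) gives (1,4) = 57.
Row 1: 55 + 29 + 57 + ? = 176, so (1,2) = 35.
Using row 2: 41 + 45 + 51 + ? → (2,4) = 176 − 137 = 39.
The remaining cell in row 4 is (4,2) = 176 − 117 = 59.

59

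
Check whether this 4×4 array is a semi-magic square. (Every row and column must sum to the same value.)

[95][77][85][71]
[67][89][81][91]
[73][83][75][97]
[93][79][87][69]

Yes

Row 1: 95 + 77 + 85 + 71 = 328.
Row 2: 67 + 89 + 81 + 91 = 328.
Row 3: 73 + 83 + 75 + 97 = 328.
Row 4: 93 + 79 + 87 + 69 = 328.
Column 1: 95 + 67 + 73 + 93 = 328.
Column 2: 77 + 89 + 83 + 79 = 328.
Column 3: 85 + 81 + 75 + 87 = 328.
Column 4: 71 + 91 + 97 + 69 = 328.
All lines sum to 328.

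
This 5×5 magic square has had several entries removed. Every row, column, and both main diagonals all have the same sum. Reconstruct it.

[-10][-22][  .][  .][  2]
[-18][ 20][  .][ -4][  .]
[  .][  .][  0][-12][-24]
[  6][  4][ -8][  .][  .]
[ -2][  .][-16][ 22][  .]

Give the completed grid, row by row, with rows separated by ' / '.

Anti-diagonal is already complete: 2 + -4 + 0 + 4 + -2 = 0, so that is the magic constant.
Column 1: -10 + (-18) + 6 + (-2) + ? = 0, so (3,1) = 24.
From row 3, 0 − (24 + 0 + (-12) + (-24)) gives (3,2) = 12.
Column 2: -22 + 20 + 12 + 4 + ? = 0, so (5,2) = -14.
Using row 5: -2 + (-14) + (-16) + 22 + ? → (5,5) = 0 − (-10) = 10.
The remaining cell in main diagonal is (4,4) = 0 − 20 = -20.
From row 4, 0 − (6 + 4 + (-8) + (-20)) gives (4,5) = 18.
Column 4 must total 0; the given cells sum to -14, so (1,4) = 14.
The remaining cell in column 5 is (2,5) = 0 − 6 = -6.
Row 1: -10 + (-22) + 14 + 2 + ? = 0, so (1,3) = 16.
From row 2, 0 − (-18 + 20 + (-4) + (-6)) gives (2,3) = 8.

-10 -22 16 14 2 / -18 20 8 -4 -6 / 24 12 0 -12 -24 / 6 4 -8 -20 18 / -2 -14 -16 22 10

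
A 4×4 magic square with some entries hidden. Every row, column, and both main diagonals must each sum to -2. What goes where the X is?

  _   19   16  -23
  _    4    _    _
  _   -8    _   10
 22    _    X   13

The remaining cell in row 1 is (1,1) = -2 − 12 = -14.
Using column 2: 19 + 4 + (-8) + ? → (4,2) = -2 − 15 = -17.
Column 4: -23 + 10 + 13 + ? = -2, so (2,4) = -2.
Main diagonal: -14 + 4 + 13 + ? = -2, so (3,3) = -5.
From anti-diagonal, -2 − (-23 + (-8) + 22) gives (2,3) = 7.
From row 2, -2 − (4 + 7 + (-2)) gives (2,1) = -11.
Row 3: -8 + (-5) + 10 + ? = -2, so (3,1) = 1.
Using row 4: 22 + (-17) + 13 + ? → (4,3) = -2 − 18 = -20.

-20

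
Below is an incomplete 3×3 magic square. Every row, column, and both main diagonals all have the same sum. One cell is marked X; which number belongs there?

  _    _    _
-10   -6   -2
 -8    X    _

2

Row 2 is complete and sums to -18; that is the magic constant.
From column 1, -18 − (-10 + (-8)) gives (1,1) = 0.
Main diagonal needs -18; the known cells sum to -6, so (3,3) = -12.
From anti-diagonal, -18 − (-6 + (-8)) gives (1,3) = -4.
Row 1 must total -18; the given cells sum to -4, so (1,2) = -14.
Row 3: -8 + (-12) + ? = -18, so (3,2) = 2.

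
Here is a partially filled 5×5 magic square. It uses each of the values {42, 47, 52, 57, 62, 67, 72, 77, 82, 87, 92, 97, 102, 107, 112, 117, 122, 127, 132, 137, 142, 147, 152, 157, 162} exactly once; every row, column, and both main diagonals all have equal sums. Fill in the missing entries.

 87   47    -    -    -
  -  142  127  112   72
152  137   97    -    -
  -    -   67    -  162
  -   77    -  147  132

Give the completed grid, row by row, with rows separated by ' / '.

87 47 157 117 102 / 57 142 127 112 72 / 152 137 97 82 42 / 122 107 67 52 162 / 92 77 62 147 132

The 25 entries sum to 2550, so each line sums to 2550/5 = 510.
Using row 2: 142 + 127 + 112 + 72 + ? → (2,1) = 510 − 453 = 57.
From column 2, 510 − (47 + 142 + 137 + 77) gives (4,2) = 107.
Main diagonal must total 510; the given cells sum to 458, so (4,4) = 52.
Row 4 must total 510; the given cells sum to 388, so (4,1) = 122.
Using column 1: 87 + 57 + 152 + 122 + ? → (5,1) = 510 − 418 = 92.
Anti-diagonal: 112 + 97 + 107 + 92 + ? = 510, so (1,5) = 102.
Row 5: 92 + 77 + 147 + 132 + ? = 510, so (5,3) = 62.
Using column 3: 127 + 97 + 67 + 62 + ? → (1,3) = 510 − 353 = 157.
Column 5 must total 510; the given cells sum to 468, so (3,5) = 42.
Using row 1: 87 + 47 + 157 + 102 + ? → (1,4) = 510 − 393 = 117.
Row 3 needs 510; the known cells sum to 428, so (3,4) = 82.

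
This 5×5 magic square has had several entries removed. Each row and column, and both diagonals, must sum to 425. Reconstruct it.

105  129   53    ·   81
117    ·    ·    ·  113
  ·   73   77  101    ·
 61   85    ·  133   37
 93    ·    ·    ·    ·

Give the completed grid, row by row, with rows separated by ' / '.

105 129 53 57 81 / 117 41 65 89 113 / 49 73 77 101 125 / 61 85 109 133 37 / 93 97 121 45 69

Using row 1: 105 + 129 + 53 + 81 + ? → (1,4) = 425 − 368 = 57.
The remaining cell in row 4 is (4,3) = 425 − 316 = 109.
From column 1, 425 − (105 + 117 + 61 + 93) gives (3,1) = 49.
Using anti-diagonal: 81 + 77 + 85 + 93 + ? → (2,4) = 425 − 336 = 89.
Row 3 must total 425; the given cells sum to 300, so (3,5) = 125.
Using column 4: 57 + 89 + 101 + 133 + ? → (5,4) = 425 − 380 = 45.
Column 5 needs 425; the known cells sum to 356, so (5,5) = 69.
Using main diagonal: 105 + 77 + 133 + 69 + ? → (2,2) = 425 − 384 = 41.
The remaining cell in row 2 is (2,3) = 425 − 360 = 65.
Column 2 must total 425; the given cells sum to 328, so (5,2) = 97.
Column 3 needs 425; the known cells sum to 304, so (5,3) = 121.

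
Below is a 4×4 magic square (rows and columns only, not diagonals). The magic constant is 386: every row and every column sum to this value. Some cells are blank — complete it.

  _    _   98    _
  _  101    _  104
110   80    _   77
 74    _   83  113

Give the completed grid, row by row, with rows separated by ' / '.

107 89 98 92 / 95 101 86 104 / 110 80 119 77 / 74 116 83 113

Using row 3: 110 + 80 + 77 + ? → (3,3) = 386 − 267 = 119.
Using row 4: 74 + 83 + 113 + ? → (4,2) = 386 − 270 = 116.
From column 2, 386 − (101 + 80 + 116) gives (1,2) = 89.
Column 3 needs 386; the known cells sum to 300, so (2,3) = 86.
The remaining cell in column 4 is (1,4) = 386 − 294 = 92.
Row 1: 89 + 98 + 92 + ? = 386, so (1,1) = 107.
Row 2: 101 + 86 + 104 + ? = 386, so (2,1) = 95.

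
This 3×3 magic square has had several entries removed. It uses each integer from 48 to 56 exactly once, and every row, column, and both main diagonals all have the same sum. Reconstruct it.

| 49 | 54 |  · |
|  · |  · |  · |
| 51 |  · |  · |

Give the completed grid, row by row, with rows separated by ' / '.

The entries are 48 through 56, which sum to 468, so each line sums to 468/3 = 156.
Row 1: 49 + 54 + ? = 156, so (1,3) = 53.
From column 1, 156 − (49 + 51) gives (2,1) = 56.
Using anti-diagonal: 53 + 51 + ? → (2,2) = 156 − 104 = 52.
Using row 2: 56 + 52 + ? → (2,3) = 156 − 108 = 48.
Using column 2: 54 + 52 + ? → (3,2) = 156 − 106 = 50.
Using column 3: 53 + 48 + ? → (3,3) = 156 − 101 = 55.

49 54 53 / 56 52 48 / 51 50 55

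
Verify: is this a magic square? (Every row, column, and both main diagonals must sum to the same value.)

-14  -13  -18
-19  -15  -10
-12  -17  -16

No — main diagonal sums to -45 but column 3 sums to -44.

Row 1: -14 + (-13) + (-18) = -45.
Row 2: -19 + (-15) + (-10) = -44.
Row 3: -12 + (-17) + (-16) = -45.
Column 1: -14 + (-19) + (-12) = -45.
Column 2: -13 + (-15) + (-17) = -45.
Column 3: -18 + (-10) + (-16) = -44.
Main diagonal: -14 + (-15) + (-16) = -45.
Anti-diagonal: -18 + (-15) + (-12) = -45.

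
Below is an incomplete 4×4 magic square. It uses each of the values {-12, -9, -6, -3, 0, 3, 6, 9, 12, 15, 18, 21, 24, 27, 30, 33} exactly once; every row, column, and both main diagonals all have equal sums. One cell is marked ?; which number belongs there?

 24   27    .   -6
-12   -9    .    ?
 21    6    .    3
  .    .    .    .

30

The 16 entries sum to 168, so each line sums to 168/4 = 42.
Row 1 needs 42; the known cells sum to 45, so (1,3) = -3.
Row 3: 21 + 6 + 3 + ? = 42, so (3,3) = 12.
Using column 1: 24 + (-12) + 21 + ? → (4,1) = 42 − 33 = 9.
Column 2 must total 42; the given cells sum to 24, so (4,2) = 18.
Main diagonal needs 42; the known cells sum to 27, so (4,4) = 15.
From anti-diagonal, 42 − (-6 + 6 + 9) gives (2,3) = 33.
From row 2, 42 − (-12 + (-9) + 33) gives (2,4) = 30.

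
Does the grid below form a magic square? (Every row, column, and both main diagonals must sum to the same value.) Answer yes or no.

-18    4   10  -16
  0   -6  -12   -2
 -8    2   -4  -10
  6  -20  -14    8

Row 1: -18 + 4 + 10 + (-16) = -20.
Row 2: 0 + (-6) + (-12) + (-2) = -20.
Row 3: -8 + 2 + (-4) + (-10) = -20.
Row 4: 6 + (-20) + (-14) + 8 = -20.
Column 1: -18 + 0 + (-8) + 6 = -20.
Column 2: 4 + (-6) + 2 + (-20) = -20.
Column 3: 10 + (-12) + (-4) + (-14) = -20.
Column 4: -16 + (-2) + (-10) + 8 = -20.
Main diagonal: -18 + (-6) + (-4) + 8 = -20.
Anti-diagonal: -16 + (-12) + 2 + 6 = -20.
All lines sum to -20.

Yes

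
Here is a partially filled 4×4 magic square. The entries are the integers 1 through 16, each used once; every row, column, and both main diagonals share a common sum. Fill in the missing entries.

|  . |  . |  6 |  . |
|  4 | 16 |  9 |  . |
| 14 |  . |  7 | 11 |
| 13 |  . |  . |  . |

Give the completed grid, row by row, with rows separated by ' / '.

The entries are 1 through 16, which sum to 136, so each line sums to 136/4 = 34.
Row 2: 4 + 16 + 9 + ? = 34, so (2,4) = 5.
Row 3 must total 34; the given cells sum to 32, so (3,2) = 2.
Column 1 must total 34; the given cells sum to 31, so (1,1) = 3.
The remaining cell in column 3 is (4,3) = 34 − 22 = 12.
Main diagonal: 3 + 16 + 7 + ? = 34, so (4,4) = 8.
Using anti-diagonal: 9 + 2 + 13 + ? → (1,4) = 34 − 24 = 10.
Row 1: 3 + 6 + 10 + ? = 34, so (1,2) = 15.
The remaining cell in row 4 is (4,2) = 34 − 33 = 1.

3 15 6 10 / 4 16 9 5 / 14 2 7 11 / 13 1 12 8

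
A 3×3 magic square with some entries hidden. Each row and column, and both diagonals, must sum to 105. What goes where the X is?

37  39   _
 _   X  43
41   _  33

Using row 1: 37 + 39 + ? → (1,3) = 105 − 76 = 29.
The remaining cell in row 3 is (3,2) = 105 − 74 = 31.
The remaining cell in column 1 is (2,1) = 105 − 78 = 27.
Column 2 needs 105; the known cells sum to 70, so (2,2) = 35.

35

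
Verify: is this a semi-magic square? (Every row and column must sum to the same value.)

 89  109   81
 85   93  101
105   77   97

Yes

Row 1: 89 + 109 + 81 = 279.
Row 2: 85 + 93 + 101 = 279.
Row 3: 105 + 77 + 97 = 279.
Column 1: 89 + 85 + 105 = 279.
Column 2: 109 + 93 + 77 = 279.
Column 3: 81 + 101 + 97 = 279.
All lines sum to 279.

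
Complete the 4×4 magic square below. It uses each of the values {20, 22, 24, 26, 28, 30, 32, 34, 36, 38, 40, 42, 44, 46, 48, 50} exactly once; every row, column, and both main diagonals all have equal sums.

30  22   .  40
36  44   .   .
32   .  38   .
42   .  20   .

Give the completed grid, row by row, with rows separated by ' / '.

30 22 48 40 / 36 44 34 26 / 32 24 38 46 / 42 50 20 28

The 16 entries sum to 560, so each line sums to 560/4 = 140.
Row 1 must total 140; the given cells sum to 92, so (1,3) = 48.
Column 3: 48 + 38 + 20 + ? = 140, so (2,3) = 34.
Main diagonal: 30 + 44 + 38 + ? = 140, so (4,4) = 28.
Anti-diagonal: 40 + 34 + 42 + ? = 140, so (3,2) = 24.
Using row 2: 36 + 44 + 34 + ? → (2,4) = 140 − 114 = 26.
Using row 3: 32 + 24 + 38 + ? → (3,4) = 140 − 94 = 46.
Row 4: 42 + 20 + 28 + ? = 140, so (4,2) = 50.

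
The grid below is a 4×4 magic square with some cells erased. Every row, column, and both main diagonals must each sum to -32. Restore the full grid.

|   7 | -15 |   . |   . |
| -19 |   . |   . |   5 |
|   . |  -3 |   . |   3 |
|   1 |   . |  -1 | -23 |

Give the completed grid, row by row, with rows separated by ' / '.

7 -15 -7 -17 / -19 -5 -13 5 / -21 -3 -11 3 / 1 -9 -1 -23

Using row 4: 1 + (-1) + (-23) + ? → (4,2) = -32 − (-23) = -9.
The remaining cell in column 1 is (3,1) = -32 − (-11) = -21.
Column 2 must total -32; the given cells sum to -27, so (2,2) = -5.
Column 4 must total -32; the given cells sum to -15, so (1,4) = -17.
Using main diagonal: 7 + (-5) + (-23) + ? → (3,3) = -32 − (-21) = -11.
Anti-diagonal: -17 + (-3) + 1 + ? = -32, so (2,3) = -13.
The remaining cell in row 1 is (1,3) = -32 − (-25) = -7.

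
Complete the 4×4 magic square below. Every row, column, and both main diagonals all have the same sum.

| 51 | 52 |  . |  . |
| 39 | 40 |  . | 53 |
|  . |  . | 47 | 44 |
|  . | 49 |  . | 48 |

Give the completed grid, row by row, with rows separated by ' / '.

51 52 42 41 / 39 40 54 53 / 50 45 47 44 / 46 49 43 48

Main diagonal is already complete: 51 + 40 + 47 + 48 = 186, so that is the magic constant.
Using row 2: 39 + 40 + 53 + ? → (2,3) = 186 − 132 = 54.
Column 2: 52 + 40 + 49 + ? = 186, so (3,2) = 45.
Using column 4: 53 + 44 + 48 + ? → (1,4) = 186 − 145 = 41.
Anti-diagonal: 41 + 54 + 45 + ? = 186, so (4,1) = 46.
Using row 1: 51 + 52 + 41 + ? → (1,3) = 186 − 144 = 42.
Row 3: 45 + 47 + 44 + ? = 186, so (3,1) = 50.
Row 4 needs 186; the known cells sum to 143, so (4,3) = 43.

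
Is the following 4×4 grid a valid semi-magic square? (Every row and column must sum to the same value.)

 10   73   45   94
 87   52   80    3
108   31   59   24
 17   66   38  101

Yes

Row 1: 10 + 73 + 45 + 94 = 222.
Row 2: 87 + 52 + 80 + 3 = 222.
Row 3: 108 + 31 + 59 + 24 = 222.
Row 4: 17 + 66 + 38 + 101 = 222.
Column 1: 10 + 87 + 108 + 17 = 222.
Column 2: 73 + 52 + 31 + 66 = 222.
Column 3: 45 + 80 + 59 + 38 = 222.
Column 4: 94 + 3 + 24 + 101 = 222.
All lines sum to 222.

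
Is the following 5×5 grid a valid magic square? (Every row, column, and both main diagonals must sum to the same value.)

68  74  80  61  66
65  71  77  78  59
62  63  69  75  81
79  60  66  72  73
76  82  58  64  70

Row 1: 68 + 74 + 80 + 61 + 66 = 349.
Row 2: 65 + 71 + 77 + 78 + 59 = 350.
Row 3: 62 + 63 + 69 + 75 + 81 = 350.
Row 4: 79 + 60 + 66 + 72 + 73 = 350.
Row 5: 76 + 82 + 58 + 64 + 70 = 350.
Column 1: 68 + 65 + 62 + 79 + 76 = 350.
Column 2: 74 + 71 + 63 + 60 + 82 = 350.
Column 3: 80 + 77 + 69 + 66 + 58 = 350.
Column 4: 61 + 78 + 75 + 72 + 64 = 350.
Column 5: 66 + 59 + 81 + 73 + 70 = 349.
Main diagonal: 68 + 71 + 69 + 72 + 70 = 350.
Anti-diagonal: 66 + 78 + 69 + 60 + 76 = 349.

No — row 1 sums to 349 but column 3 sums to 350.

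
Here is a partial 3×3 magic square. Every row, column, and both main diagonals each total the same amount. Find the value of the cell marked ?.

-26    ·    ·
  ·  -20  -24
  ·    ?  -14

-28

Main diagonal is complete and sums to -60; that is the magic constant.
Row 2: -20 + (-24) + ? = -60, so (2,1) = -16.
Column 1: -26 + (-16) + ? = -60, so (3,1) = -18.
Column 3: -24 + (-14) + ? = -60, so (1,3) = -22.
From row 1, -60 − (-26 + (-22)) gives (1,2) = -12.
Using row 3: -18 + (-14) + ? → (3,2) = -60 − (-32) = -28.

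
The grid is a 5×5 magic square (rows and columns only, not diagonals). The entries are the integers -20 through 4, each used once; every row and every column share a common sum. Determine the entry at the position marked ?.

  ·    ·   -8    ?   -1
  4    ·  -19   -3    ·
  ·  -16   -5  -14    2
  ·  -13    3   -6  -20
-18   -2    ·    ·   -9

The entries are -20 through 4, which sum to -200, so each line sums to -200/5 = -40.
The remaining cell in row 3 is (3,1) = -40 − (-33) = -7.
Row 4: -13 + 3 + (-6) + (-20) + ? = -40, so (4,1) = -4.
From column 1, -40 − (4 + (-7) + (-4) + (-18)) gives (1,1) = -15.
Using column 3: -8 + (-19) + (-5) + 3 + ? → (5,3) = -40 − (-29) = -11.
From column 5, -40 − (-1 + 2 + (-20) + (-9)) gives (2,5) = -12.
Row 2 needs -40; the known cells sum to -30, so (2,2) = -10.
Row 5: -18 + (-2) + (-11) + (-9) + ? = -40, so (5,4) = 0.
From column 2, -40 − (-10 + (-16) + (-13) + (-2)) gives (1,2) = 1.
The remaining cell in column 4 is (1,4) = -40 − (-23) = -17.

-17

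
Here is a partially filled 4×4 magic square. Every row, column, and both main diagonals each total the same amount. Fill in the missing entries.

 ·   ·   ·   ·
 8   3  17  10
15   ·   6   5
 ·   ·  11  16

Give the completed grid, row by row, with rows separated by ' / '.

Row 2 is already complete: 8 + 3 + 17 + 10 = 38, so that is the magic constant.
The remaining cell in row 3 is (3,2) = 38 − 26 = 12.
Column 3 needs 38; the known cells sum to 34, so (1,3) = 4.
Using column 4: 10 + 5 + 16 + ? → (1,4) = 38 − 31 = 7.
Main diagonal must total 38; the given cells sum to 25, so (1,1) = 13.
The remaining cell in anti-diagonal is (4,1) = 38 − 36 = 2.
Row 1 needs 38; the known cells sum to 24, so (1,2) = 14.
Using row 4: 2 + 11 + 16 + ? → (4,2) = 38 − 29 = 9.

13 14 4 7 / 8 3 17 10 / 15 12 6 5 / 2 9 11 16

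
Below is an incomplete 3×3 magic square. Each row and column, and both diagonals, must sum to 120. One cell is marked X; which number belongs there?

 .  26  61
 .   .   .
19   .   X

47

Row 1 must total 120; the given cells sum to 87, so (1,1) = 33.
Column 1: 33 + 19 + ? = 120, so (2,1) = 68.
The remaining cell in anti-diagonal is (2,2) = 120 − 80 = 40.
From row 2, 120 − (68 + 40) gives (2,3) = 12.
The remaining cell in column 2 is (3,2) = 120 − 66 = 54.
Column 3 must total 120; the given cells sum to 73, so (3,3) = 47.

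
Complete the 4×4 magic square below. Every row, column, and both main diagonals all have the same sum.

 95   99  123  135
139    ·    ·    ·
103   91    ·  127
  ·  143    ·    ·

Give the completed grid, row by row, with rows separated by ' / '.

95 99 123 135 / 139 119 111 83 / 103 91 131 127 / 115 143 87 107

Row 1 is already complete: 95 + 99 + 123 + 135 = 452, so that is the magic constant.
From row 3, 452 − (103 + 91 + 127) gives (3,3) = 131.
Using column 1: 95 + 139 + 103 + ? → (4,1) = 452 − 337 = 115.
Using column 2: 99 + 91 + 143 + ? → (2,2) = 452 − 333 = 119.
Main diagonal: 95 + 119 + 131 + ? = 452, so (4,4) = 107.
Anti-diagonal must total 452; the given cells sum to 341, so (2,3) = 111.
Using row 2: 139 + 119 + 111 + ? → (2,4) = 452 − 369 = 83.
The remaining cell in row 4 is (4,3) = 452 − 365 = 87.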